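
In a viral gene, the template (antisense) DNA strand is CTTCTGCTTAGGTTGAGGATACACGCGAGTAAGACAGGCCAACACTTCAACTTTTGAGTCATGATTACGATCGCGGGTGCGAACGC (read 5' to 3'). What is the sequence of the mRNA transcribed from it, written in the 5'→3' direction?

The mRNA has the sequence of the coding strand (reverse complement of the template) with T→U. Reverse complement of CTTCTGCTTAGGTTGAGGATACACGCGAGTAAGACAGGCCAACACTTCAACTTTTGAGTCATGATTACGATCGCGGGTGCGAACGC is GCGTTCGCACCCGCGATCGTAATCATGACTCAAAAGTTGAAGTGTTGGCCTGTCTTACTCGCGTGTATCCTCAACCTAAGCAGAAG; then T→U.

5'-GCGUUCGCACCCGCGAUCGUAAUCAUGACUCAAAAGUUGAAGUGUUGGCCUGUCUUACUCGCGUGUAUCCUCAACCUAAGCAGAAG-3'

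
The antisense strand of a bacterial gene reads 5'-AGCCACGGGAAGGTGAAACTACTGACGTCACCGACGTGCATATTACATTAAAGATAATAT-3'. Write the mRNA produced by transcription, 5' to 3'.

5'-AUAUUAUCUUUAAUGUAAUAUGCACGUCGGUGACGUCAGUAGUUUCACCUUCCCGUGGCU-3'

The mRNA has the sequence of the coding strand (reverse complement of the template) with T→U. Reverse complement of AGCCACGGGAAGGTGAAACTACTGACGTCACCGACGTGCATATTACATTAAAGATAATAT is ATATTATCTTTAATGTAATATGCACGTCGGTGACGTCAGTAGTTTCACCTTCCCGTGGCT; then T→U.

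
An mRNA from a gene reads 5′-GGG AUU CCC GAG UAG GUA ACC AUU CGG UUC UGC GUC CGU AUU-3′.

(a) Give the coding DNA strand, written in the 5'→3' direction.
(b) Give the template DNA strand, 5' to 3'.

(a) The coding strand matches the mRNA with U→T.
(b) The template strand is the reverse complement of the coding strand.

(a) 5'-GGGATTCCCGAGTAGGTAACCATTCGGTTCTGCGTCCGTATT-3'
(b) 5'-AATACGGACGCAGAACCGAATGGTTACCTACTCGGGAATCCC-3'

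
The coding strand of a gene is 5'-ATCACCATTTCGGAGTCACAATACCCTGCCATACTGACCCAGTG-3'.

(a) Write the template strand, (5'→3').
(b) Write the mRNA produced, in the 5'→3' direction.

(a) The template strand is the reverse complement of the coding strand: complement TAGTGGTAAAGCCTCAGTGTTATGGGACGGTATGACTGGGTCAC, then reverse.
(b) mRNA matches the coding strand with T→U.

(a) 5'-CACTGGGTCAGTATGGCAGGGTATTGTGACTCCGAAATGGTGAT-3'
(b) 5′-AUCACCAUUUCGGAGUCACAAUACCCUGCCAUACUGACCCAGUG-3′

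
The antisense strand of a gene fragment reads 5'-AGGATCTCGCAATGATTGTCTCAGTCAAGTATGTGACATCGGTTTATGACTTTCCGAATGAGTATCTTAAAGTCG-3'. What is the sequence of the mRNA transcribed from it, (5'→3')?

The mRNA has the sequence of the coding strand (reverse complement of the template) with T→U. Reverse complement of AGGATCTCGCAATGATTGTCTCAGTCAAGTATGTGACATCGGTTTATGACTTTCCGAATGAGTATCTTAAAGTCG is CGACTTTAAGATACTCATTCGGAAAGTCATAAACCGATGTCACATACTTGACTGAGACAATCATTGCGAGATCCT; then T→U.

5'-CGACUUUAAGAUACUCAUUCGGAAAGUCAUAAACCGAUGUCACAUACUUGACUGAGACAAUCAUUGCGAGAUCCU-3'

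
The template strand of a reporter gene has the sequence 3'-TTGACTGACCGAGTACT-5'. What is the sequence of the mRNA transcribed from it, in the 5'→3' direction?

5'-AACUGACUGGCUCAUGA-3'

Reading the template 3'→5' as shown, RNA polymerase pairs each base (A→U, T→A, G↔C) to build mRNA 5'→3' directly.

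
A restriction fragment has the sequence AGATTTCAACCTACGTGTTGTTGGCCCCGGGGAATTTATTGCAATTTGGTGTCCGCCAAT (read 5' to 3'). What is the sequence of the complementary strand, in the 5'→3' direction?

The complement of AGATTTCAACCTACGTGTTGTTGGCCCCGGGGAATTTATTGCAATTTGGTGTCCGCCAAT is TCTAAAGTTGGATGCACAACAACCGGGGCCCCTTAAATAACGTTAAACCACAGGCGGTTA (A↔T, G↔C). DNA strands are antiparallel, so the complementary strand runs 3'→5'; reversing gives the 5'→3' form.

5'-ATTGGCGGACACCAAATTGCAATAAATTCCCCGGGGCCAACAACACGTAGGTTGAAATCT-3'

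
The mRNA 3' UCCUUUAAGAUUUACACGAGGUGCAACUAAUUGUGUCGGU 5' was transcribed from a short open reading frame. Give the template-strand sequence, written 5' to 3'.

5'-AGGAAATTCTAAATGTGCTCCACGTTGATTAACACAGCCA-3'

Written 5'→3' the mRNA is UGGCUGUGUUAAUCAACGUGGAGCACAUUUAGAAUUUCCU, so the coding DNA strand is TGGCTGTGTTAATCAACGTGGAGCACATTTAGAATTTCCT. The template is its reverse complement.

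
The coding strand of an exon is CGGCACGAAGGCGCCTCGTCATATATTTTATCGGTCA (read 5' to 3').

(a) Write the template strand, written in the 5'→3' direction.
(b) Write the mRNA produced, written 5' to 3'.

(a) 5'-TGACCGATAAAATATATGACGAGGCGCCTTCGTGCCG-3'
(b) 5′-CGGCACGAAGGCGCCUCGUCAUAUAUUUUAUCGGUCA-3′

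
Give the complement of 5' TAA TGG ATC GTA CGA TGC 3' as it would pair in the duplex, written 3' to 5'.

3'-ATTACCTAGCATGCTACG-5'

Base-pairing A↔T, G↔C gives the complement. The complementary strand is antiparallel, so paired with a 5'→3' strand it runs 3'→5'.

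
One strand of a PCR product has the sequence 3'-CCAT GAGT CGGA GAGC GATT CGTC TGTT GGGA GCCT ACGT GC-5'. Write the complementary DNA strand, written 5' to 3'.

The strand is given 3'→5', so its complement runs 5'→3' in the same left-to-right order: pair each base A↔T, G↔C.

5'-GGTACTCAGCCTCTCGCTAAGCAGACAACCCTCGGATGCACG-3'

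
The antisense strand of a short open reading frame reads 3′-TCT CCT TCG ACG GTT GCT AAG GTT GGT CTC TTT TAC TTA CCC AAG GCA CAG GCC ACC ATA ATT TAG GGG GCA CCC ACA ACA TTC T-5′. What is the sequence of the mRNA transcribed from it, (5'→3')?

5'-AGAGGAAGCUGCCAACGAUUCCAACCAGAGAAAAUGAAUGGGUUCCGUGUCCGGUGGUAUUAAAUCCCCCGUGGGUGUUGUAAGA-3'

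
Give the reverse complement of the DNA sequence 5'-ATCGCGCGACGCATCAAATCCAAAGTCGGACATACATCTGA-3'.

Complement each base (A↔T, G↔C): TAGCGCGCTGCGTAGTTTAGGTTTCAGCCTGTATGTAGACT. Then reverse.

5'-TCAGATGTATGTCCGACTTTGGATTTGATGCGTCGCGCGAT-3'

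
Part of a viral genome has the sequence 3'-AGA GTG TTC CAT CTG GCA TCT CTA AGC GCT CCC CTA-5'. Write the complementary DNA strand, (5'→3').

5'-TCTCACAAGGTAGACCGTAGAGATTCGCGAGGGGAT-3'

The strand is given 3'→5', so its complement runs 5'→3' in the same left-to-right order: pair each base A↔T, G↔C.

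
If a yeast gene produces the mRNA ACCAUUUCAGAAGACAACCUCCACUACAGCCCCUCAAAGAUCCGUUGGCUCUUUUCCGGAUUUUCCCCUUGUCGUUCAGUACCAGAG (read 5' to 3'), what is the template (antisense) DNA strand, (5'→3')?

Replace U with T to get the coding DNA strand: ACCATTTCAGAAGACAACCTCCACTACAGCCCCTCAAAGATCCGTTGGCTCTTTTCCGGATTTTCCCCTTGTCGTTCAGTACCAGAG. The template strand is its reverse complement (complement TGGTAAAGTCTTCTGTTGGAGGTGATGTCGGGGAGTTTCTAGGCAACCGAGAAAAGGCCTAAAAGGGGAACAGCAAGTCATGGTCTC, then reverse).

5′-CTCTGGTACTGAACGACAAGGGGAAAATCCGGAAAAGAGCCAACGGATCTTTGAGGGGCTGTAGTGGAGGTTGTCTTCTGAAATGGT-3′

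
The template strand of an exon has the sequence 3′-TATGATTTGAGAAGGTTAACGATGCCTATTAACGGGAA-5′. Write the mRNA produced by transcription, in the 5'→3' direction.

Reading the template 3'→5' as shown, RNA polymerase pairs each base (A→U, T→A, G↔C) to build mRNA 5'→3' directly.

5'-AUACUAAACUCUUCCAAUUGCUACGGAUAAUUGCCCUU-3'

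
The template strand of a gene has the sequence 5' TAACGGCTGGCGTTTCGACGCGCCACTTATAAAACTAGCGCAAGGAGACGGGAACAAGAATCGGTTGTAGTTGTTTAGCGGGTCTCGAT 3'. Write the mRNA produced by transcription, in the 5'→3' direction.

5'-AUCGAGACCCGCUAAACAACUACAACCGAUUCUUGUUCCCGUCUCCUUGCGCUAGUUUUAUAAGUGGCGCGUCGAAACGCCAGCCGUUA-3'

RNA polymerase reads the template 3'→5' and synthesizes mRNA 5'→3' by base-pairing (A→U, T→A, G↔C). The complement of the template is ATTGCCGACCGCAAAGCTGCGCGGTGAATATTTTGATCGCGTTCCTCTGCCCTTGTTCTTAGCCAACATCAACAAATCGCCCAGAGCTA; antiparallel, so 5'→3' the coding strand is ATCGAGACCCGCTAAACAACTACAACCGATTCTTGTTCCCGTCTCCTTGCGCTAGTTTTATAAGTGGCGCGTCGAAACGCCAGCCGTTA. Replace T with U for the mRNA.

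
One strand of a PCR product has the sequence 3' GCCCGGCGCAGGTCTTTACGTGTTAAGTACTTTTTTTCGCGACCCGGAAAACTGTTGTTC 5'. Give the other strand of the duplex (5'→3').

The strand is given 3'→5', so its complement runs 5'→3' in the same left-to-right order: pair each base A↔T, G↔C.

5′-CGGGCCGCGTCCAGAAATGCACAATTCATGAAAAAAAGCGCTGGGCCTTTTGACAACAAG-3′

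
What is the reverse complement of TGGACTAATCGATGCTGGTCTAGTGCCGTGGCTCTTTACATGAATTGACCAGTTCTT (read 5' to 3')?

5'-AAGAACTGGTCAATTCATGTAAAGAGCCACGGCACTAGACCAGCATCGATTAGTCCA-3'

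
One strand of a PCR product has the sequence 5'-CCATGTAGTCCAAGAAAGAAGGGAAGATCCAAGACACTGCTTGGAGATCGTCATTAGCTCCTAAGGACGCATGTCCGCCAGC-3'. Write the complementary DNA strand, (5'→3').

5'-GCTGGCGGACATGCGTCCTTAGGAGCTAATGACGATCTCCAAGCAGTGTCTTGGATCTTCCCTTCTTTCTTGGACTACATGG-3'

Pairing A↔T and G↔C gives GGTACATCAGGTTCTTTCTTCCCTTCTAGGTTCTGTGACGAACCTCTAGCAGTAATCGAGGATTCCTGCGTACAGGCGGTCG, running 3'→5'. Reverse for the 5'→3' convention.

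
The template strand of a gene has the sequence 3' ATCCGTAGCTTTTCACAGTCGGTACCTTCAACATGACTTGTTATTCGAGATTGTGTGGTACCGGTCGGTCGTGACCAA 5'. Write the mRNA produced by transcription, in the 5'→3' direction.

5'-UAGGCAUCGAAAAGUGUCAGCCAUGGAAGUUGUACUGAACAAUAAGCUCUAACACACCAUGGCCAGCCAGCACUGGUU-3'

Reading the template 3'→5' as shown, RNA polymerase pairs each base (A→U, T→A, G↔C) to build mRNA 5'→3' directly.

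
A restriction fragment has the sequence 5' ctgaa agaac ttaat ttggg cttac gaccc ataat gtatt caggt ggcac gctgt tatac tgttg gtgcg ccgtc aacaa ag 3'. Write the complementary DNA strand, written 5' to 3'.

The complement of CTGAAAGAACTTAATTTGGGCTTACGACCCATAATGTATTCAGGTGGCACGCTGTTATACTGTTGGTGCGCCGTCAACAAAG is GACTTTCTTGAATTAAACCCGAATGCTGGGTATTACATAAGTCCACCGTGCGACAATATGACAACCACGCGGCAGTTGTTTC (A↔T, G↔C). DNA strands are antiparallel, so the complementary strand runs 3'→5'; reversing gives the 5'→3' form.

5'-CTTTGTTGACGGCGCACCAACAGTATAACAGCGTGCCACCTGAATACATTATGGGTCGTAAGCCCAAATTAAGTTCTTTCAG-3'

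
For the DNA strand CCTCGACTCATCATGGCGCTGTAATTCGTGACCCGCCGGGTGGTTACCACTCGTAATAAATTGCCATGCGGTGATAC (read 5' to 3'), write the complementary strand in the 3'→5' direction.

Base-pairing A↔T, G↔C gives the complement. The complementary strand is antiparallel, so paired with a 5'→3' strand it runs 3'→5'.

3'-GGAGCTGAGTAGTACCGCGACATTAAGCACTGGGCGGCCCACCAATGGTGAGCATTATTTAACGGTACGCCACTATG-5'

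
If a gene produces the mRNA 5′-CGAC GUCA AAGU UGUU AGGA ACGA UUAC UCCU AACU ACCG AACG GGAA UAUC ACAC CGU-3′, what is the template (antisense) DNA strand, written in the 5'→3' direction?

5'-ACGGTGTGATATTCCCGTTCGGTAGTTAGGAGTAATCGTTCCTAACAACTTTGACGTCG-3'

Replace U with T to get the coding DNA strand: CGACGTCAAAGTTGTTAGGAACGATTACTCCTAACTACCGAACGGGAATATCACACCGT. The template strand is its reverse complement (complement GCTGCAGTTTCAACAATCCTTGCTAATGAGGATTGATGGCTTGCCCTTATAGTGTGGCA, then reverse).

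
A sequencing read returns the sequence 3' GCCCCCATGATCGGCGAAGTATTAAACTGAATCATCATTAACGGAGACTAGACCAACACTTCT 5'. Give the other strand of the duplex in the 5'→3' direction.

The strand is given 3'→5', so its complement runs 5'→3' in the same left-to-right order: pair each base A↔T, G↔C.

5'-CGGGGGTACTAGCCGCTTCATAATTTGACTTAGTAGTAATTGCCTCTGATCTGGTTGTGAAGA-3'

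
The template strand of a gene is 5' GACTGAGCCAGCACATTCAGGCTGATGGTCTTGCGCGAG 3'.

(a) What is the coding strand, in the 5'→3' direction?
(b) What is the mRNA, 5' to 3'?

(a) 5'-CTCGCGCAAGACCATCAGCCTGAATGTGCTGGCTCAGTC-3'
(b) 5'-CUCGCGCAAGACCAUCAGCCUGAAUGUGCUGGCUCAGUC-3'

(a) The coding strand is the reverse complement of the template: complement CTGACTCGGTCGTGTAAGTCCGACTACCAGAACGCGCTC, then reverse.
(b) mRNA has the coding-strand sequence with T→U.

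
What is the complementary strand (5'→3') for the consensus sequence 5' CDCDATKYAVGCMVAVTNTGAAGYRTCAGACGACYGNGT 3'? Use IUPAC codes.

5'-ACNCRGTCGTCTGAYRCTTCANABTBKGCBTRMATHGHG-3'

Standard pairs A↔T, G↔C; ambiguity codes pair R↔Y, M↔K, D↔H, V↔B, N↔N. Complement (GHGHTAMRTBCGKBTBANACTTCRYAGTCTGCTGRCNCA), then reverse for 5'→3'.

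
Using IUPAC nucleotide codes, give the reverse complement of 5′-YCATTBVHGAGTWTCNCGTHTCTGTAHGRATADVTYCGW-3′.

Standard pairs A↔T, G↔C; ambiguity codes pair R↔Y, W↔W, B↔V, D↔H, N↔N. Complement (RGTAAVBDCTCAWAGNGCADAGACATDCYTATHBARGCW), then reverse for 5'→3'.

5'-WCGRABHTATYCDTACAGADACGNGAWACTCDBVAATGR-3'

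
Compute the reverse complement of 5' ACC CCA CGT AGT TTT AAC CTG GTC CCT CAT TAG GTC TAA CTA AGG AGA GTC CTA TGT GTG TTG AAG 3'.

Reading the sequence 3'→5' and pairing each base (A↔T, G↔C) gives the reverse complement directly.

5'-CTTCAACACACATAGGACTCTCCTTAGTTAGACCTAATGAGGGACCAGGTTAAAACTACGTGGGGT-3'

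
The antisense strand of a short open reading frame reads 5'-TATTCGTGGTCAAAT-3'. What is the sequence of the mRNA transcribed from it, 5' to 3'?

5'-AUUUGACCACGAAUA-3'

The mRNA has the sequence of the coding strand (reverse complement of the template) with T→U. Reverse complement of TATTCGTGGTCAAAT is ATTTGACCACGAATA; then T→U.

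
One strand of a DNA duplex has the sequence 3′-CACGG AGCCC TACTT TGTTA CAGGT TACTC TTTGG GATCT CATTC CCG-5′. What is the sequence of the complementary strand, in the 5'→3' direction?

The strand is given 3'→5', so its complement runs 5'→3' in the same left-to-right order: pair each base A↔T, G↔C.

5'-GTGCCTCGGGATGAAACAATGTCCAATGAGAAACCCTAGAGTAAGGGC-3'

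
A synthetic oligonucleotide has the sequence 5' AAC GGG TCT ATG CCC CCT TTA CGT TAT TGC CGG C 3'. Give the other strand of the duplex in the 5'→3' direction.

The complement of AACGGGTCTATGCCCCCTTTACGTTATTGCCGGC is TTGCCCAGATACGGGGGAAATGCAATAACGGCCG (A↔T, G↔C). DNA strands are antiparallel, so the complementary strand runs 3'→5'; reversing gives the 5'→3' form.

5'-GCCGGCAATAACGTAAAGGGGGCATAGACCCGTT-3'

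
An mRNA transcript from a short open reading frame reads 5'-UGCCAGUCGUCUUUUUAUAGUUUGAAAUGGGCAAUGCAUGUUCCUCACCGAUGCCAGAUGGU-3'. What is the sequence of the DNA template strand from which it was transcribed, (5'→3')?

5′-ACCATCTGGCATCGGTGAGGAACATGCATTGCCCATTTCAAACTATAAAAAGACGACTGGCA-3′

Replace U with T to get the coding DNA strand: TGCCAGTCGTCTTTTTATAGTTTGAAATGGGCAATGCATGTTCCTCACCGATGCCAGATGGT. The template strand is its reverse complement (complement ACGGTCAGCAGAAAAATATCAAACTTTACCCGTTACGTACAAGGAGTGGCTACGGTCTACCA, then reverse).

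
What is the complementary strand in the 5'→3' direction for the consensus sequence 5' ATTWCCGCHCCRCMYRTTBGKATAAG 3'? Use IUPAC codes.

Standard pairs A↔T, G↔C; ambiguity codes pair R↔Y, M↔K, W↔W, B↔V, H↔D. Complement (TAAWGGCGDGGYGKRYAAVCMTATTC), then reverse for 5'→3'.

5'-CTTATMCVAAYRKGYGGDGCGGWAAT-3'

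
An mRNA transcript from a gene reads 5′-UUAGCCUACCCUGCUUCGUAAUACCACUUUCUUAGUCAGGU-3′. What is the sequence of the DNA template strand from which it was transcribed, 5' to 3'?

Replace U with T to get the coding DNA strand: TTAGCCTACCCTGCTTCGTAATACCACTTTCTTAGTCAGGT. The template strand is its reverse complement (complement AATCGGATGGGACGAAGCATTATGGTGAAAGAATCAGTCCA, then reverse).

5'-ACCTGACTAAGAAAGTGGTATTACGAAGCAGGGTAGGCTAA-3'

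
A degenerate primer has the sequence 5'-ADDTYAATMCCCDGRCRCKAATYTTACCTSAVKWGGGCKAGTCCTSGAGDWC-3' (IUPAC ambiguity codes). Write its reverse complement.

Standard pairs A↔T, G↔C; ambiguity codes pair R↔Y, M↔K, W↔W, S↔S, D↔H, V↔B. Complement (THHARTTAKGGGHCYGYGMTTARAATGGASTBMWCCCGMTCAGGASCTCHWG), then reverse for 5'→3'.

5′-GWHCTCSAGGACTMGCCCWMBTSAGGTAARATTMGYGYCHGGGKATTRAHHT-3′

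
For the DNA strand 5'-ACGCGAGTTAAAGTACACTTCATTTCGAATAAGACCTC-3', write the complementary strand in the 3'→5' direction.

Base-pairing A↔T, G↔C gives the complement. The complementary strand is antiparallel, so paired with a 5'→3' strand it runs 3'→5'.

3'-TGCGCTCAATTTCATGTGAAGTAAAGCTTATTCTGGAG-5'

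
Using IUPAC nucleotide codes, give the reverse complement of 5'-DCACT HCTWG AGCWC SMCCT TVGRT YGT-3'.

Standard pairs A↔T, G↔C; ambiguity codes pair R↔Y, M↔K, W↔W, S↔S, D↔H, V↔B. Complement (HGTGADGAWCTCGWGSKGGAABCYARCA), then reverse for 5'→3'.

5'-ACRAYCBAAGGKSGWGCTCWAGDAGTGH-3'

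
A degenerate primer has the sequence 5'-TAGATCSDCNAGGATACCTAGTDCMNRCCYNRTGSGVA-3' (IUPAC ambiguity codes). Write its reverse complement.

5'-TBCSCAYNRGGYNKGHACTAGGTATCCTNGHSGATCTA-3'

Standard pairs A↔T, G↔C; ambiguity codes pair R↔Y, M↔K, S↔S, D↔H, V↔B, N↔N. Complement (ATCTAGSHGNTCCTATGGATCAHGKNYGGRNYACSCBT), then reverse for 5'→3'.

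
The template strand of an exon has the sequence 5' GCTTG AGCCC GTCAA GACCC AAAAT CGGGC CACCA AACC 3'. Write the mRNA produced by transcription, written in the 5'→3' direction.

5'-GGUUUGGUGGCCCGAUUUUGGGUCUUGACGGGCUCAAGC-3'

The mRNA has the sequence of the coding strand (reverse complement of the template) with T→U. Reverse complement of GCTTGAGCCCGTCAAGACCCAAAATCGGGCCACCAAACC is GGTTTGGTGGCCCGATTTTGGGTCTTGACGGGCTCAAGC; then T→U.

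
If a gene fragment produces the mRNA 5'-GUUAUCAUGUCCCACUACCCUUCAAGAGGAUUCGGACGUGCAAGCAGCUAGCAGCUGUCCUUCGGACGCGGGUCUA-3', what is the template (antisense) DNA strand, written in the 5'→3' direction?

Replace U with T to get the coding DNA strand: GTTATCATGTCCCACTACCCTTCAAGAGGATTCGGACGTGCAAGCAGCTAGCAGCTGTCCTTCGGACGCGGGTCTA. The template strand is its reverse complement (complement CAATAGTACAGGGTGATGGGAAGTTCTCCTAAGCCTGCACGTTCGTCGATCGTCGACAGGAAGCCTGCGCCCAGAT, then reverse).

5'-TAGACCCGCGTCCGAAGGACAGCTGCTAGCTGCTTGCACGTCCGAATCCTCTTGAAGGGTAGTGGGACATGATAAC-3'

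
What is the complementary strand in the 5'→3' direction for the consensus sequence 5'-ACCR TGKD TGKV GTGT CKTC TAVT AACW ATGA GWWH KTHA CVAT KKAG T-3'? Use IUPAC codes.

Standard pairs A↔T, G↔C; ambiguity codes pair R↔Y, K↔M, W↔W, D↔H, V↔B. Complement (TGGYACMHACMBCACAGMAGATBATTGWTACTCWWDMADTGBTAMMTCA), then reverse for 5'→3'.

5′-ACTMMATBGTDAMDWWCTCATWGTTABTAGAMGACACBMCAHMCAYGGT-3′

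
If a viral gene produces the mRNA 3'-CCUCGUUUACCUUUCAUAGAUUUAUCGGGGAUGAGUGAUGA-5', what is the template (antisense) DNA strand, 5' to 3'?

5'-GGAGCAAATGGAAAGTATCTAAATAGCCCCTACTCACTACT-3'

Written 5'→3' the mRNA is AGUAGUGAGUAGGGGCUAUUUAGAUACUUUCCAUUUGCUCC, so the coding DNA strand is AGTAGTGAGTAGGGGCTATTTAGATACTTTCCATTTGCTCC. The template is its reverse complement.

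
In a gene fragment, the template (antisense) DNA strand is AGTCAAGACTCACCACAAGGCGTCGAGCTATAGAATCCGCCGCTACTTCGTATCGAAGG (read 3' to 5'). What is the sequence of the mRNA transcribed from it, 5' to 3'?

5′-UCAGUUCUGAGUGGUGUUCCGCAGCUCGAUAUCUUAGGCGGCGAUGAAGCAUAGCUUCC-3′

Reading the template 3'→5' as shown, RNA polymerase pairs each base (A→U, T→A, G↔C) to build mRNA 5'→3' directly.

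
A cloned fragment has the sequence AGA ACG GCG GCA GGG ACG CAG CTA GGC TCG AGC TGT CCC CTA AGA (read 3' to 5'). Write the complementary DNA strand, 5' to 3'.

5′-TCTTGCCGCCGTCCCTGCGTCGATCCGAGCTCGACAGGGGATTCT-3′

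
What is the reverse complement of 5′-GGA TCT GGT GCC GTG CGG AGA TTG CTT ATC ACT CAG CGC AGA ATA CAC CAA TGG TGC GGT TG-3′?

5′-CAACCGCACCATTGGTGTATTCTGCGCTGAGTGATAAGCAATCTCCGCACGGCACCAGATCC-3′

Complement each base (A↔T, G↔C): CCTAGACCACGGCACGCCTCTAACGAATAGTGAGTCGCGTCTTATGTGGTTACCACGCCAAC. Then reverse.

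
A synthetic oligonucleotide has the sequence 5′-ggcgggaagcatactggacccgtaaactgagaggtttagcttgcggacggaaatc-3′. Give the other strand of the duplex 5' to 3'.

5'-GATTTCCGTCCGCAAGCTAAACCTCTCAGTTTACGGGTCCAGTATGCTTCCCGCC-3'

The complement of GGCGGGAAGCATACTGGACCCGTAAACTGAGAGGTTTAGCTTGCGGACGGAAATC is CCGCCCTTCGTATGACCTGGGCATTTGACTCTCCAAATCGAACGCCTGCCTTTAG (A↔T, G↔C). DNA strands are antiparallel, so the complementary strand runs 3'→5'; reversing gives the 5'→3' form.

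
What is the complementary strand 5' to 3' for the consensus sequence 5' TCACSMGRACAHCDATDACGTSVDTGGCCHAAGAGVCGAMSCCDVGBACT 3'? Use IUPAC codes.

Standard pairs A↔T, G↔C; ambiguity codes pair R↔Y, M↔K, S↔S, B↔V, D↔H. Complement (AGTGSKCYTGTDGHTAHTGCASBHACCGGDTTCTCBGCTKSGGHBCVTGA), then reverse for 5'→3'.

5′-AGTVCBHGGSKTCGBCTCTTDGGCCAHBSACGTHATHGDTGTYCKSGTGA-3′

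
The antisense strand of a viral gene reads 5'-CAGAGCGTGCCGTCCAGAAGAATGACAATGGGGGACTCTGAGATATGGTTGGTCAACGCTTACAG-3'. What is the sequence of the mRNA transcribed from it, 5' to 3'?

5'-CUGUAAGCGUUGACCAACCAUAUCUCAGAGUCCCCCAUUGUCAUUCUUCUGGACGGCACGCUCUG-3'

RNA polymerase reads the template 3'→5' and synthesizes mRNA 5'→3' by base-pairing (A→U, T→A, G↔C). The complement of the template is GTCTCGCACGGCAGGTCTTCTTACTGTTACCCCCTGAGACTCTATACCAACCAGTTGCGAATGTC; antiparallel, so 5'→3' the coding strand is CTGTAAGCGTTGACCAACCATATCTCAGAGTCCCCCATTGTCATTCTTCTGGACGGCACGCTCTG. Replace T with U for the mRNA.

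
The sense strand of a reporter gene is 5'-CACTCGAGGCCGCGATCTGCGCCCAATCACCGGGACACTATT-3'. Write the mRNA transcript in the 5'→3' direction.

5'-CACUCGAGGCCGCGAUCUGCGCCCAAUCACCGGGACACUAUU-3'

The mRNA is synthesized from the template strand, so it matches the coding strand with T replaced by U.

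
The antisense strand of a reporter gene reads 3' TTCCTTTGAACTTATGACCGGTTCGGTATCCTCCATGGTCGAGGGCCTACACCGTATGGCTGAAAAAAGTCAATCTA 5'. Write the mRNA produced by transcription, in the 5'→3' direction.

5'-AAGGAAACUUGAAUACUGGCCAAGCCAUAGGAGGUACCAGCUCCCGGAUGUGGCAUACCGACUUUUUUCAGUUAGAU-3'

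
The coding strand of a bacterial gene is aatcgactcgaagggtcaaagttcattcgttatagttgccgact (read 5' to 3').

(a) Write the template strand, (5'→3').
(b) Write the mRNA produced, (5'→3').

(a) 5'-AGTCGGCAACTATAACGAATGAACTTTGACCCTTCGAGTCGATT-3'
(b) 5'-AAUCGACUCGAAGGGUCAAAGUUCAUUCGUUAUAGUUGCCGACU-3'

(a) The template strand is the reverse complement of the coding strand: complement TTAGCTGAGCTTCCCAGTTTCAAGTAAGCAATATCAACGGCTGA, then reverse.
(b) mRNA matches the coding strand with T→U.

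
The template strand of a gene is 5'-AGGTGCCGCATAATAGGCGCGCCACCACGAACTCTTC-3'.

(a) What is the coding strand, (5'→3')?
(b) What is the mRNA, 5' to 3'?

(a) The coding strand is the reverse complement of the template: complement TCCACGGCGTATTATCCGCGCGGTGGTGCTTGAGAAG, then reverse.
(b) mRNA has the coding-strand sequence with T→U.

(a) 5'-GAAGAGTTCGTGGTGGCGCGCCTATTATGCGGCACCT-3'
(b) 5′-GAAGAGUUCGUGGUGGCGCGCCUAUUAUGCGGCACCU-3′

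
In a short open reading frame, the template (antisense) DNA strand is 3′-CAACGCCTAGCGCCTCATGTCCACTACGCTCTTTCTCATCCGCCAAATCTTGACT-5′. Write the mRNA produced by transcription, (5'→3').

5′-GUUGCGGAUCGCGGAGUACAGGUGAUGCGAGAAAGAGUAGGCGGUUUAGAACUGA-3′

Reading the template 3'→5' as shown, RNA polymerase pairs each base (A→U, T→A, G↔C) to build mRNA 5'→3' directly.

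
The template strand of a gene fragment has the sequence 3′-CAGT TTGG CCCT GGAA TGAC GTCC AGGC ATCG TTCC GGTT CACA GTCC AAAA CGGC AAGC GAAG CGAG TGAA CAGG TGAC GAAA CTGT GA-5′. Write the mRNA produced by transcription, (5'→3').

5'-GUCAAACCGGGACCUUACUGCAGGUCCGUAGCAAGGCCAAGUGUCAGGUUUUGCCGUUCGCUUCGCUCACUUGUCCACUGCUUUGACACU-3'

Reading the template 3'→5' as shown, RNA polymerase pairs each base (A→U, T→A, G↔C) to build mRNA 5'→3' directly.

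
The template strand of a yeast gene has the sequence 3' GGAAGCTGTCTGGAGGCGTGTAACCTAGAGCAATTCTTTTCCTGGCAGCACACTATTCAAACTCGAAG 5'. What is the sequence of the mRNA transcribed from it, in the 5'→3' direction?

Reading the template 3'→5' as shown, RNA polymerase pairs each base (A→U, T→A, G↔C) to build mRNA 5'→3' directly.

5'-CCUUCGACAGACCUCCGCACAUUGGAUCUCGUUAAGAAAAGGACCGUCGUGUGAUAAGUUUGAGCUUC-3'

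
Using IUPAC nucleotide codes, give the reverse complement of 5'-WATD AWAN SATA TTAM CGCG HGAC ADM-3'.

Standard pairs A↔T, G↔C; ambiguity codes pair M↔K, W↔W, S↔S, D↔H, N↔N. Complement (WTAHTWTNSTATAATKGCGCDCTGTHK), then reverse for 5'→3'.

5′-KHTGTCDCGCGKTAATATSNTWTHATW-3′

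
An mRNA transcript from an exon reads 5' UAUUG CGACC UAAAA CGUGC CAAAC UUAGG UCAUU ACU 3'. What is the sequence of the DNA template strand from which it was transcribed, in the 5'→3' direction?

5'-AGTAATGACCTAAGTTTGGCACGTTTTAGGTCGCAATA-3'

Replace U with T to get the coding DNA strand: TATTGCGACCTAAAACGTGCCAAACTTAGGTCATTACT. The template strand is its reverse complement (complement ATAACGCTGGATTTTGCACGGTTTGAATCCAGTAATGA, then reverse).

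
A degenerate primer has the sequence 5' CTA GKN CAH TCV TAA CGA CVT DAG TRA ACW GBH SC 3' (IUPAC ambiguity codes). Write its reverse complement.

Standard pairs A↔T, G↔C; ambiguity codes pair R↔Y, K↔M, W↔W, S↔S, B↔V, D↔H, N↔N. Complement (GATCMNGTDAGBATTGCTGBAHTCAYTTGWCVDSG), then reverse for 5'→3'.

5′-GSDVCWGTTYACTHABGTCGTTABGADTGNMCTAG-3′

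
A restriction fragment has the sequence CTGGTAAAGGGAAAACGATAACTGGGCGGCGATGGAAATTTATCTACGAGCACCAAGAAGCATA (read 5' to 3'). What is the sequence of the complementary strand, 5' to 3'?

5'-TATGCTTCTTGGTGCTCGTAGATAAATTTCCATCGCCGCCCAGTTATCGTTTTCCCTTTACCAG-3'

The complement of CTGGTAAAGGGAAAACGATAACTGGGCGGCGATGGAAATTTATCTACGAGCACCAAGAAGCATA is GACCATTTCCCTTTTGCTATTGACCCGCCGCTACCTTTAAATAGATGCTCGTGGTTCTTCGTAT (A↔T, G↔C). DNA strands are antiparallel, so the complementary strand runs 3'→5'; reversing gives the 5'→3' form.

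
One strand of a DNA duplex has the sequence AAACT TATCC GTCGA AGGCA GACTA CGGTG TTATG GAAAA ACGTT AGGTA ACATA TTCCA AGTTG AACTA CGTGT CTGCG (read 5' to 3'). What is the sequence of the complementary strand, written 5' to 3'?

Pairing A↔T and G↔C gives TTTGAATAGGCAGCTTCCGTCTGATGCCACAATACCTTTTTGCAATCCATTGTATAAGGTTCAACTTGATGCACAGACGC, running 3'→5'. Reverse for the 5'→3' convention.

5'-CGCAGACACGTAGTTCAACTTGGAATATGTTACCTAACGTTTTTCCATAACACCGTAGTCTGCCTTCGACGGATAAGTTT-3'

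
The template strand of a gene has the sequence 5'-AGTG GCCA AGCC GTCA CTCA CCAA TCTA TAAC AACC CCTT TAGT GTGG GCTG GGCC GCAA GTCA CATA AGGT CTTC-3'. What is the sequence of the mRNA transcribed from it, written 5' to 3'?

The mRNA has the sequence of the coding strand (reverse complement of the template) with T→U. Reverse complement of AGTGGCCAAGCCGTCACTCACCAATCTATAACAACCCCTTTAGTGTGGGCTGGGCCGCAAGTCACATAAGGTCTTC is GAAGACCTTATGTGACTTGCGGCCCAGCCCACACTAAAGGGGTTGTTATAGATTGGTGAGTGACGGCTTGGCCACT; then T→U.

5'-GAAGACCUUAUGUGACUUGCGGCCCAGCCCACACUAAAGGGGUUGUUAUAGAUUGGUGAGUGACGGCUUGGCCACU-3'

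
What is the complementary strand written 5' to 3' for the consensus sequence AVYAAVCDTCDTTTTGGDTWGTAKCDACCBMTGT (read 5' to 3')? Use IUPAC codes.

5′-ACAKVGGTHGMTACWAHCCAAAAHGAHGBTTRBT-3′

Standard pairs A↔T, G↔C; ambiguity codes pair Y↔R, M↔K, W↔W, B↔V, D↔H. Complement (TBRTTBGHAGHAAAACCHAWCATMGHTGGVKACA), then reverse for 5'→3'.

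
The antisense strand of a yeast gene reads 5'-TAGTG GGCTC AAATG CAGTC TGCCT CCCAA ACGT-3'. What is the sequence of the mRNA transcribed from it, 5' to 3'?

RNA polymerase reads the template 3'→5' and synthesizes mRNA 5'→3' by base-pairing (A→U, T→A, G↔C). The complement of the template is ATCACCCGAGTTTACGTCAGACGGAGGGTTTGCA; antiparallel, so 5'→3' the coding strand is ACGTTTGGGAGGCAGACTGCATTTGAGCCCACTA. Replace T with U for the mRNA.

5'-ACGUUUGGGAGGCAGACUGCAUUUGAGCCCACUA-3'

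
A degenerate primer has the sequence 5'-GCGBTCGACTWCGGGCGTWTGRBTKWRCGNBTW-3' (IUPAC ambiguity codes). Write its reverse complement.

5'-WAVNCGYWMAVYCAWACGCCCGWAGTCGAVCGC-3'

Standard pairs A↔T, G↔C; ambiguity codes pair R↔Y, K↔M, W↔W, B↔V, N↔N. Complement (CGCVAGCTGAWGCCCGCAWACYVAMWYGCNVAW), then reverse for 5'→3'.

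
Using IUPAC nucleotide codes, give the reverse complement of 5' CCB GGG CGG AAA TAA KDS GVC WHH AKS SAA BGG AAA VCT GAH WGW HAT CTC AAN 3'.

5'-NTTGAGATDWCWDTCAGBTTTCCVTTSSMTDDWGBCSHMTTATTTCCGCCCVGG-3'

Standard pairs A↔T, G↔C; ambiguity codes pair K↔M, W↔W, S↔S, B↔V, D↔H, N↔N. Complement (GGVCCCGCCTTTATTMHSCBGWDDTMSSTTVCCTTTBGACTDWCWDTAGAGTTN), then reverse for 5'→3'.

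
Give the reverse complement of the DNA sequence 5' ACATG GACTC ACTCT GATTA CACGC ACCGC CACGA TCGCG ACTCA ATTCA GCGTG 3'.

5'-CACGCTGAATTGAGTCGCGATCGTGGCGGTGCGTGTAATCAGAGTGAGTCCATGT-3'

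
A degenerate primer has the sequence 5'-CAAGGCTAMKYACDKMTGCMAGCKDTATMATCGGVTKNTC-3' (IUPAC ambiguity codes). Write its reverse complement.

5'-GANMABCCGATKATAHMGCTKGCAKMHGTRMKTAGCCTTG-3'

Standard pairs A↔T, G↔C; ambiguity codes pair Y↔R, M↔K, D↔H, V↔B, N↔N. Complement (GTTCCGATKMRTGHMKACGKTCGMHATAKTAGCCBAMNAG), then reverse for 5'→3'.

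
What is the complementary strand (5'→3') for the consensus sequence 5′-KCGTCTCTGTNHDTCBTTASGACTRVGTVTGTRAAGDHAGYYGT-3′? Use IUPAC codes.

Standard pairs A↔T, G↔C; ambiguity codes pair R↔Y, K↔M, S↔S, B↔V, D↔H, N↔N. Complement (MGCAGAGACANDHAGVAATSCTGAYBCABACAYTTCHDTCRRCA), then reverse for 5'→3'.

5'-ACRRCTDHCTTYACABACBYAGTCSTAAVGAHDNACAGAGACGM-3'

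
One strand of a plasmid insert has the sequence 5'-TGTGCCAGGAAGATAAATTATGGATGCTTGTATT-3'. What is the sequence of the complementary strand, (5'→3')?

5'-AATACAAGCATCCATAATTTATCTTCCTGGCACA-3'

Pairing A↔T and G↔C gives ACACGGTCCTTCTATTTAATACCTACGAACATAA, running 3'→5'. Reverse for the 5'→3' convention.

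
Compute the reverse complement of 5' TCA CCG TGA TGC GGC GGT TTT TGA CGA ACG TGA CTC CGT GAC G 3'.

Reading the sequence 3'→5' and pairing each base (A↔T, G↔C) gives the reverse complement directly.

5'-CGTCACGGAGTCACGTTCGTCAAAAACCGCCGCATCACGGTGA-3'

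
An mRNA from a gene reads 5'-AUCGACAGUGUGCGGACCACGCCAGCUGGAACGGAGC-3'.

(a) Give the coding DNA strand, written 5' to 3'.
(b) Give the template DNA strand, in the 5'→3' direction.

(a) 5'-ATCGACAGTGTGCGGACCACGCCAGCTGGAACGGAGC-3'
(b) 5'-GCTCCGTTCCAGCTGGCGTGGTCCGCACACTGTCGAT-3'

(a) The coding strand matches the mRNA with U→T.
(b) The template strand is the reverse complement of the coding strand.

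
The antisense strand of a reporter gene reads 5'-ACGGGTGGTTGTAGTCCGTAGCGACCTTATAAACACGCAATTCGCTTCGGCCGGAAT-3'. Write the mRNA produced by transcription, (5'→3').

5'-AUUCCGGCCGAAGCGAAUUGCGUGUUUAUAAGGUCGCUACGGACUACAACCACCCGU-3'

The mRNA has the sequence of the coding strand (reverse complement of the template) with T→U. Reverse complement of ACGGGTGGTTGTAGTCCGTAGCGACCTTATAAACACGCAATTCGCTTCGGCCGGAAT is ATTCCGGCCGAAGCGAATTGCGTGTTTATAAGGTCGCTACGGACTACAACCACCCGT; then T→U.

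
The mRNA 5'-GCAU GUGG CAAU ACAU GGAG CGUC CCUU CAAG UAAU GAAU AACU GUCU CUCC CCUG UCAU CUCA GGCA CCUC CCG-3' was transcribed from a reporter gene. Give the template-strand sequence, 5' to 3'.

5′-CGGGAGGTGCCTGAGATGACAGGGGAGAGACAGTTATTCATTACTTGAAGGGACGCTCCATGTATTGCCACATGC-3′

Replace U with T to get the coding DNA strand: GCATGTGGCAATACATGGAGCGTCCCTTCAAGTAATGAATAACTGTCTCTCCCCTGTCATCTCAGGCACCTCCCG. The template strand is its reverse complement (complement CGTACACCGTTATGTACCTCGCAGGGAAGTTCATTACTTATTGACAGAGAGGGGACAGTAGAGTCCGTGGAGGGC, then reverse).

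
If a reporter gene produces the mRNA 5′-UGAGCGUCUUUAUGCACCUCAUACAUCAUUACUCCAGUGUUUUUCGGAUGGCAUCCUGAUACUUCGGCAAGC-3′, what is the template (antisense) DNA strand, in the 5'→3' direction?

Replace U with T to get the coding DNA strand: TGAGCGTCTTTATGCACCTCATACATCATTACTCCAGTGTTTTTCGGATGGCATCCTGATACTTCGGCAAGC. The template strand is its reverse complement (complement ACTCGCAGAAATACGTGGAGTATGTAGTAATGAGGTCACAAAAAGCCTACCGTAGGACTATGAAGCCGTTCG, then reverse).

5′-GCTTGCCGAAGTATCAGGATGCCATCCGAAAAACACTGGAGTAATGATGTATGAGGTGCATAAAGACGCTCA-3′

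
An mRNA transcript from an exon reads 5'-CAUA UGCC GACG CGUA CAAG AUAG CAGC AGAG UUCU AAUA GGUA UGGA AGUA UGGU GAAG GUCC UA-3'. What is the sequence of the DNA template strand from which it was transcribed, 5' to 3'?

5'-TAGGACCTTCACCATACTTCCATACCTATTAGAACTCTGCTGCTATCTTGTACGCGTCGGCATATG-3'

Replace U with T to get the coding DNA strand: CATATGCCGACGCGTACAAGATAGCAGCAGAGTTCTAATAGGTATGGAAGTATGGTGAAGGTCCTA. The template strand is its reverse complement (complement GTATACGGCTGCGCATGTTCTATCGTCGTCTCAAGATTATCCATACCTTCATACCACTTCCAGGAT, then reverse).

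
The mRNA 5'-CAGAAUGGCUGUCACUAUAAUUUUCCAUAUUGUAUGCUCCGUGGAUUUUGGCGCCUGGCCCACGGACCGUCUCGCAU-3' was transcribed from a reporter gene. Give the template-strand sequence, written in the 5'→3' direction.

5'-ATGCGAGACGGTCCGTGGGCCAGGCGCCAAAATCCACGGAGCATACAATATGGAAAATTATAGTGACAGCCATTCTG-3'

Replace U with T to get the coding DNA strand: CAGAATGGCTGTCACTATAATTTTCCATATTGTATGCTCCGTGGATTTTGGCGCCTGGCCCACGGACCGTCTCGCAT. The template strand is its reverse complement (complement GTCTTACCGACAGTGATATTAAAAGGTATAACATACGAGGCACCTAAAACCGCGGACCGGGTGCCTGGCAGAGCGTA, then reverse).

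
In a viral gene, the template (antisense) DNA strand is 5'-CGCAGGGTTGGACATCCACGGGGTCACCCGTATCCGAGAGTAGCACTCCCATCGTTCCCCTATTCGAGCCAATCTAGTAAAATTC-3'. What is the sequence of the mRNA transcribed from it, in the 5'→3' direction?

5'-GAAUUUUACUAGAUUGGCUCGAAUAGGGGAACGAUGGGAGUGCUACUCUCGGAUACGGGUGACCCCGUGGAUGUCCAACCCUGCG-3'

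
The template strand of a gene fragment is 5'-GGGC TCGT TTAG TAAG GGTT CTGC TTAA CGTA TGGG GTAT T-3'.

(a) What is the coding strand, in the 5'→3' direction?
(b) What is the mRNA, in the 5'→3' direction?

(a) 5'-AATACCCCATACGTTAAGCAGAACCCTTACTAAACGAGCCC-3'
(b) 5'-AAUACCCCAUACGUUAAGCAGAACCCUUACUAAACGAGCCC-3'

(a) The coding strand is the reverse complement of the template: complement CCCGAGCAAATCATTCCCAAGACGAATTGCATACCCCATAA, then reverse.
(b) mRNA has the coding-strand sequence with T→U.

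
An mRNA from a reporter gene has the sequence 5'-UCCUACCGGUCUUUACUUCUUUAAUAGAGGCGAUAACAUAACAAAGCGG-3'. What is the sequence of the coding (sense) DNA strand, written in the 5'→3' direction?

The coding DNA strand has the same 5'→3' sequence as the mRNA with U replaced by T.

5′-TCCTACCGGTCTTTACTTCTTTAATAGAGGCGATAACATAACAAAGCGG-3′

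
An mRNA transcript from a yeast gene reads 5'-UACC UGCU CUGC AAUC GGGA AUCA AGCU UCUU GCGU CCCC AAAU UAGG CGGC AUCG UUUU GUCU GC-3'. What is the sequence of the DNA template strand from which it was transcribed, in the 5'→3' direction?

5'-GCAGACAAAACGATGCCGCCTAATTTGGGGACGCAAGAAGCTTGATTCCCGATTGCAGAGCAGGTA-3'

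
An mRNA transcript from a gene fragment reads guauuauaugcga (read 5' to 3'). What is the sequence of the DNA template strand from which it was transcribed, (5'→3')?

Replace U with T to get the coding DNA strand: GTATTATATGCGA. The template strand is its reverse complement (complement CATAATATACGCT, then reverse).

5'-TCGCATATAATAC-3'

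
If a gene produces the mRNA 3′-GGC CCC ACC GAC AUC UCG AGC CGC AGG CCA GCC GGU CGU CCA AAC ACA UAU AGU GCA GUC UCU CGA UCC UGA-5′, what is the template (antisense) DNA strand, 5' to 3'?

Written 5'→3' the mRNA is AGUCCUAGCUCUCUGACGUGAUAUACACAAACCUGCUGGCCGACCGGACGCCGAGCUCUACAGCCACCCCGG, so the coding DNA strand is AGTCCTAGCTCTCTGACGTGATATACACAAACCTGCTGGCCGACCGGACGCCGAGCTCTACAGCCACCCCGG. The template is its reverse complement.

5′-CCGGGGTGGCTGTAGAGCTCGGCGTCCGGTCGGCCAGCAGGTTTGTGTATATCACGTCAGAGAGCTAGGACT-3′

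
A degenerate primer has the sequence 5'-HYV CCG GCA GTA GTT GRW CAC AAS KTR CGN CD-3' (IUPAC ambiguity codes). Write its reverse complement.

5′-HGNCGYAMSTTGTGWYCAACTACTGCCGGBRD-3′

Standard pairs A↔T, G↔C; ambiguity codes pair R↔Y, K↔M, W↔W, S↔S, D↔H, V↔B, N↔N. Complement (DRBGGCCGTCATCAACYWGTGTTSMAYGCNGH), then reverse for 5'→3'.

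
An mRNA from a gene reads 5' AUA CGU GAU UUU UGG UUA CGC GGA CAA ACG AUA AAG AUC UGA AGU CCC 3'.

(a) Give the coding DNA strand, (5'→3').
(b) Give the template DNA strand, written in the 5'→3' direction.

(a) 5'-ATACGTGATTTTTGGTTACGCGGACAAACGATAAAGATCTGAAGTCCC-3'
(b) 5'-GGGACTTCAGATCTTTATCGTTTGTCCGCGTAACCAAAAATCACGTAT-3'

(a) The coding strand matches the mRNA with U→T.
(b) The template strand is the reverse complement of the coding strand.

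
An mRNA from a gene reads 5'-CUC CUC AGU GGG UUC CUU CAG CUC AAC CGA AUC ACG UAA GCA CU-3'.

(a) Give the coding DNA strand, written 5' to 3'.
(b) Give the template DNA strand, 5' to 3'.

(a) The coding strand matches the mRNA with U→T.
(b) The template strand is the reverse complement of the coding strand.

(a) 5'-CTCCTCAGTGGGTTCCTTCAGCTCAACCGAATCACGTAAGCACT-3'
(b) 5'-AGTGCTTACGTGATTCGGTTGAGCTGAAGGAACCCACTGAGGAG-3'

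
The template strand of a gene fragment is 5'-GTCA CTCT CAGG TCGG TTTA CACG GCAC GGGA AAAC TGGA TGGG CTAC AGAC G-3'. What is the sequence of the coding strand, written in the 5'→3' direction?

5'-CGTCTGTAGCCCATCCAGTTTTCCCGTGCCGTGTAAACCGACCTGAGAGTGAC-3'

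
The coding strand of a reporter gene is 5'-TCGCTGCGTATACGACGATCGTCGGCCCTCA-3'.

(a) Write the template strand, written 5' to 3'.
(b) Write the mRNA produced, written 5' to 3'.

(a) The template strand is the reverse complement of the coding strand: complement AGCGACGCATATGCTGCTAGCAGCCGGGAGT, then reverse.
(b) mRNA matches the coding strand with T→U.

(a) 5'-TGAGGGCCGACGATCGTCGTATACGCAGCGA-3'
(b) 5'-UCGCUGCGUAUACGACGAUCGUCGGCCCUCA-3'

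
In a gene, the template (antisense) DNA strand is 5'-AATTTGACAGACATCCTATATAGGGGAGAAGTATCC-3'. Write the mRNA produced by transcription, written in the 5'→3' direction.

RNA polymerase reads the template 3'→5' and synthesizes mRNA 5'→3' by base-pairing (A→U, T→A, G↔C). The complement of the template is TTAAACTGTCTGTAGGATATATCCCCTCTTCATAGG; antiparallel, so 5'→3' the coding strand is GGATACTTCTCCCCTATATAGGATGTCTGTCAAATT. Replace T with U for the mRNA.

5'-GGAUACUUCUCCCCUAUAUAGGAUGUCUGUCAAAUU-3'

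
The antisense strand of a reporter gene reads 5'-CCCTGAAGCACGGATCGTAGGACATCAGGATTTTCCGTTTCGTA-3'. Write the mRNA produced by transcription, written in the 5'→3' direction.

5′-UACGAAACGGAAAAUCCUGAUGUCCUACGAUCCGUGCUUCAGGG-3′

RNA polymerase reads the template 3'→5' and synthesizes mRNA 5'→3' by base-pairing (A→U, T→A, G↔C). The complement of the template is GGGACTTCGTGCCTAGCATCCTGTAGTCCTAAAAGGCAAAGCAT; antiparallel, so 5'→3' the coding strand is TACGAAACGGAAAATCCTGATGTCCTACGATCCGTGCTTCAGGG. Replace T with U for the mRNA.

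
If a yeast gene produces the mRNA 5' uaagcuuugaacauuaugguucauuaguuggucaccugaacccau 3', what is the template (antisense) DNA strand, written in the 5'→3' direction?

5′-ATGGGTTCAGGTGACCAACTAATGAACCATAATGTTCAAAGCTTA-3′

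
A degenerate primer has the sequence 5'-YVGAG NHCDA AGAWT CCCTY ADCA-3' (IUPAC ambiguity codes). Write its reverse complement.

Standard pairs A↔T, G↔C; ambiguity codes pair Y↔R, W↔W, D↔H, V↔B, N↔N. Complement (RBCTCNDGHTTCTWAGGGARTHGT), then reverse for 5'→3'.

5'-TGHTRAGGGAWTCTTHGDNCTCBR-3'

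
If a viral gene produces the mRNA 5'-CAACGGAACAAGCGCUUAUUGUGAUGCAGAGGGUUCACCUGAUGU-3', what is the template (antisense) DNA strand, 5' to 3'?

Replace U with T to get the coding DNA strand: CAACGGAACAAGCGCTTATTGTGATGCAGAGGGTTCACCTGATGT. The template strand is its reverse complement (complement GTTGCCTTGTTCGCGAATAACACTACGTCTCCCAAGTGGACTACA, then reverse).

5'-ACATCAGGTGAACCCTCTGCATCACAATAAGCGCTTGTTCCGTTG-3'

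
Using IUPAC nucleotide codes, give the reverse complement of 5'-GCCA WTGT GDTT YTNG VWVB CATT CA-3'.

5'-TGAATGVBWBCNARAAHCACAWTGGC-3'

Standard pairs A↔T, G↔C; ambiguity codes pair Y↔R, W↔W, B↔V, D↔H, N↔N. Complement (CGGTWACACHAARANCBWBVGTAAGT), then reverse for 5'→3'.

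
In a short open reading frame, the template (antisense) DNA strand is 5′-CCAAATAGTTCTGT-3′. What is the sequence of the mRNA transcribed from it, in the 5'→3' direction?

The mRNA has the sequence of the coding strand (reverse complement of the template) with T→U. Reverse complement of CCAAATAGTTCTGT is ACAGAACTATTTGG; then T→U.

5'-ACAGAACUAUUUGG-3'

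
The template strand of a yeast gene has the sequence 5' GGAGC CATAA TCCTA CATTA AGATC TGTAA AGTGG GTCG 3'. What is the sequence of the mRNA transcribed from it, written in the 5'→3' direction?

5′-CGACCCACUUUACAGAUCUUAAUGUAGGAUUAUGGCUCC-3′

The mRNA has the sequence of the coding strand (reverse complement of the template) with T→U. Reverse complement of GGAGCCATAATCCTACATTAAGATCTGTAAAGTGGGTCG is CGACCCACTTTACAGATCTTAATGTAGGATTATGGCTCC; then T→U.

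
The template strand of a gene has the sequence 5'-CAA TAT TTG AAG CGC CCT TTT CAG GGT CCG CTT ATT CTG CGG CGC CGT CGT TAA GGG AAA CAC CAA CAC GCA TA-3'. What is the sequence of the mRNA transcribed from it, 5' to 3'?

RNA polymerase reads the template 3'→5' and synthesizes mRNA 5'→3' by base-pairing (A→U, T→A, G↔C). The complement of the template is GTTATAAACTTCGCGGGAAAAGTCCCAGGCGAATAAGACGCCGCGGCAGCAATTCCCTTTGTGGTTGTGCGTAT; antiparallel, so 5'→3' the coding strand is TATGCGTGTTGGTGTTTCCCTTAACGACGGCGCCGCAGAATAAGCGGACCCTGAAAAGGGCGCTTCAAATATTG. Replace T with U for the mRNA.

5'-UAUGCGUGUUGGUGUUUCCCUUAACGACGGCGCCGCAGAAUAAGCGGACCCUGAAAAGGGCGCUUCAAAUAUUG-3'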